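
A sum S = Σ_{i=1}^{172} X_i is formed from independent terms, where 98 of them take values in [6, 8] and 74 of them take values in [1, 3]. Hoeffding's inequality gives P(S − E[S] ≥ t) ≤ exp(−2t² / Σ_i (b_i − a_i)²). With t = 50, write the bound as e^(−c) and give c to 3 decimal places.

Σ(b_i − a_i)² = 98·2² + 74·2² = 688.
c = 2t² / 688 = 2·50² / 688 = 7.2674.

7.267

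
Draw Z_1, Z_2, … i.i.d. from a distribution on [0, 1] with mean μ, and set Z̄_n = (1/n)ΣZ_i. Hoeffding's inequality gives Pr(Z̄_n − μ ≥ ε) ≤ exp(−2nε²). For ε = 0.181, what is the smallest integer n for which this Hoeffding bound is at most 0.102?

35

Require exp(−2nε²) ≤ 0.102, i.e. 2nε² ≥ ln(1/0.102) = 2.282782.
So n ≥ 2.282782 / (2·0.181²) = 34.840.
The smallest integer n is 35.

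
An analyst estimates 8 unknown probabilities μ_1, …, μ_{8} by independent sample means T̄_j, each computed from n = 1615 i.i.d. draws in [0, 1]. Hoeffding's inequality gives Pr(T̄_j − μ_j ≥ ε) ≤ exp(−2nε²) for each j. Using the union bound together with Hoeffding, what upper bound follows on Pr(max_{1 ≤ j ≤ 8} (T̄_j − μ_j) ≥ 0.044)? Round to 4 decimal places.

0.0154

Per-experiment Hoeffding bound: exp(−2·1615·0.044²) = exp(−6.25328) = 0.0019241.
Union bound over 8 events: 8·0.0019241 = 0.01539.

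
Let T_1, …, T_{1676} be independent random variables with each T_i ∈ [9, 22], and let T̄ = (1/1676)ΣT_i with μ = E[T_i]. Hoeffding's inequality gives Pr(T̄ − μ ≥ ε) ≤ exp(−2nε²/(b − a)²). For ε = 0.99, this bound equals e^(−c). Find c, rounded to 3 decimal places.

c = 2nε²/(b − a)² = 2·1676·0.99² / 13² = 19.4396.

19.440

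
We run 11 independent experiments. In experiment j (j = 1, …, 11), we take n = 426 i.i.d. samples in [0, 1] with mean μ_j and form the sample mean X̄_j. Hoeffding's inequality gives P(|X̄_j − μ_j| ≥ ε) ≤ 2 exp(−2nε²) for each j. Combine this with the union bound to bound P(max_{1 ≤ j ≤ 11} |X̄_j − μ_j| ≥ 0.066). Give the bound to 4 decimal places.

0.5378

Per-experiment Hoeffding bound: 2·exp(−2·426·0.066²) = 2·exp(−3.71131) = 0.048891.
Union bound over 11 events: 11·0.048891 = 0.53780.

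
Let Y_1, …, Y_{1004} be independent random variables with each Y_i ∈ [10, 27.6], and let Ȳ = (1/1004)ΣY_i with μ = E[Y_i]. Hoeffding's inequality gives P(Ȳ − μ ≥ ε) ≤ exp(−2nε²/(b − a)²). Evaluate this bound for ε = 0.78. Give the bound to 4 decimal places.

0.0194

Exponent: 2nε²/(b − a)² = 2·1004·0.78² / 17.6² = 3.94392.
Bound = exp(−3.94392) = 0.01937.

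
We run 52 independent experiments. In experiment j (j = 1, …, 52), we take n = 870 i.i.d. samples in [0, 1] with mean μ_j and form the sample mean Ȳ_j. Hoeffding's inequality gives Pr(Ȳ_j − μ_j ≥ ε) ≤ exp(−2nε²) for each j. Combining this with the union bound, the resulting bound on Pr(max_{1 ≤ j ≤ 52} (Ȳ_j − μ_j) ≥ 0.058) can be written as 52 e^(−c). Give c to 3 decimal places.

Union bound over the 52 events: Pr(max_{1 ≤ j ≤ 52} (Ȳ_j − μ_j) ≥ 0.058) ≤ 52·exp(−2nε²) = 52 exp(−2·870·0.058²).
So c = 2·870·0.058² = 5.8534.

5.853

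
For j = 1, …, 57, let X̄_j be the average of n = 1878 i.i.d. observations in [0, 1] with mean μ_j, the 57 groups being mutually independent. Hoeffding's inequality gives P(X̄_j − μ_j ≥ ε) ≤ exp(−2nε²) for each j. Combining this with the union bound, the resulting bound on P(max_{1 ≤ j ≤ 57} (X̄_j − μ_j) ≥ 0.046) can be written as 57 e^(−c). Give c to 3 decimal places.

7.948

Union bound over the 57 events: P(max_{1 ≤ j ≤ 57} (X̄_j − μ_j) ≥ 0.046) ≤ 57·exp(−2nε²) = 57 exp(−2·1878·0.046²).
So c = 2·1878·0.046² = 7.9477.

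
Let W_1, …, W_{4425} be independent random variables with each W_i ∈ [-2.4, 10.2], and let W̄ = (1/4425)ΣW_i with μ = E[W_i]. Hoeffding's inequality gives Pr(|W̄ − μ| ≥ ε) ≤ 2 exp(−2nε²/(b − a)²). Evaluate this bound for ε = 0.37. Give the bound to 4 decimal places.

0.0010

Exponent: 2nε²/(b − a)² = 2·4425·0.37² / 12.6² = 7.63142.
Bound = 2·exp(−7.63142) = 0.00097.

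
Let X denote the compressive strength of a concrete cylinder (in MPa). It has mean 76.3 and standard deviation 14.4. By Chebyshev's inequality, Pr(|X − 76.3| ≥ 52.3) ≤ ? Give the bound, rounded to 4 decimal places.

Chebyshev: Pr(|X − μ| ≥ t) ≤ Var(X)/t².
Var(X) = σ² = 14.4² = 207.36.
Bound = 207.36 / 2735.29 = 0.0758.

0.0758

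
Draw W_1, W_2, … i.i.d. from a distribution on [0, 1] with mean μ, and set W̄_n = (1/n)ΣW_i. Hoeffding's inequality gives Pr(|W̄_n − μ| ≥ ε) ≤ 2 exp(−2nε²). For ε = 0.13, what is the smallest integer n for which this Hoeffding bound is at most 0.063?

103

Require 2·exp(−2nε²) ≤ 0.063, i.e. 2nε² ≥ ln(2/0.063) = 3.457768.
So n ≥ 3.457768 / (2·0.13²) = 102.301.
The smallest integer n is 103.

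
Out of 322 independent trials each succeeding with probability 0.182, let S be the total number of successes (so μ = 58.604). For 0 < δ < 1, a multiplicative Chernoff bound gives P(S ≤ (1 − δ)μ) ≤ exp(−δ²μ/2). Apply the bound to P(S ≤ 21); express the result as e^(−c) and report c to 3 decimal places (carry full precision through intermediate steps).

12.065

Write 21 = (1 − δ)μ, so δ = 1 − 21/58.604 = 0.6416627…
Then the exponent is δ²μ/2 = (μ − 21)²/(2μ) = 12.064542.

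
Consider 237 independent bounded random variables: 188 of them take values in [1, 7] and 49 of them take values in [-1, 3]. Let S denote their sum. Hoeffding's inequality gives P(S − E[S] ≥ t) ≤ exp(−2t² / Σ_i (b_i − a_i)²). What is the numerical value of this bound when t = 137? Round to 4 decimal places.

0.0069

Σ(b_i − a_i)² = 188·6² + 49·4² = 7552.
Exponent = 2·137² / 7552 = 4.97060.
Bound = exp(−4.97060) = 0.00694.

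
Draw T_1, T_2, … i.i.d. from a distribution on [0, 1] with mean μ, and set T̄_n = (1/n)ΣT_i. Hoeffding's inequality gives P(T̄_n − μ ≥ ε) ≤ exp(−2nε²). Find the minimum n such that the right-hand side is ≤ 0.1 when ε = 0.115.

88

Require exp(−2nε²) ≤ 0.1, i.e. 2nε² ≥ ln(1/0.1) = 2.302585.
So n ≥ 2.302585 / (2·0.115²) = 87.054.
The smallest integer n is 88.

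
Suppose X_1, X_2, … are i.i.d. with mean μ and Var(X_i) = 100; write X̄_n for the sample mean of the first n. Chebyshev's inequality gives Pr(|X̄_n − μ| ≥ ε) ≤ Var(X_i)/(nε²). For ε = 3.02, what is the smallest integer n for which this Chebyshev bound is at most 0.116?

Require 100/(n·3.02²) ≤ 0.116, i.e. n ≥ 100/(0.116·3.02²) = 94.521.
The smallest integer n is 95.

95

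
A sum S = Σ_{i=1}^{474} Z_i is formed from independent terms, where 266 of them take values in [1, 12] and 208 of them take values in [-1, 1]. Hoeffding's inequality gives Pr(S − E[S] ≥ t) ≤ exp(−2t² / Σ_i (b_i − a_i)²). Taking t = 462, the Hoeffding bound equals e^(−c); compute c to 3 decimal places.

Σ(b_i − a_i)² = 266·11² + 208·2² = 33018.
c = 2t² / 33018 = 2·462² / 33018 = 12.9289.

12.929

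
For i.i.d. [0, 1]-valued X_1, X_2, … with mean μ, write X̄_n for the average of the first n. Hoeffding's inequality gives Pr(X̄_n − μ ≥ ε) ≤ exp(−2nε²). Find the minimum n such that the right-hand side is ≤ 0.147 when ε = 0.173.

Require exp(−2nε²) ≤ 0.147, i.e. 2nε² ≥ ln(1/0.147) = 1.917323.
So n ≥ 1.917323 / (2·0.173²) = 32.031.
The smallest integer n is 33.

33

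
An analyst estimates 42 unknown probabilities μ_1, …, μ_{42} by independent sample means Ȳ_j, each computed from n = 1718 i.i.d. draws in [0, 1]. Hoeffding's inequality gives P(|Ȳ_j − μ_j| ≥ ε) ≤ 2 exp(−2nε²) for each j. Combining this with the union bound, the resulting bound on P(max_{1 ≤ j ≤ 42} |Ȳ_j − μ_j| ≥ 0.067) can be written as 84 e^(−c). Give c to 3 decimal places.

15.424

Union bound over the 42 events: P(max_{1 ≤ j ≤ 42} |Ȳ_j − μ_j| ≥ 0.067) ≤ 42·2·exp(−2nε²) = 84 exp(−2·1718·0.067²).
So c = 2·1718·0.067² = 15.4242.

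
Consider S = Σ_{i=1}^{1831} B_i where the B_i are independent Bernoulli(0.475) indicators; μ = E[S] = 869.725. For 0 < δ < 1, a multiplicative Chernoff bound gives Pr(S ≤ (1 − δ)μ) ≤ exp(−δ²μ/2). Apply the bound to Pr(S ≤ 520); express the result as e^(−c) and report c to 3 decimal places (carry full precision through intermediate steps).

70.314

Write 520 = (1 − δ)μ, so δ = 1 − 520/869.725 = 0.4021099…
Then the exponent is δ²μ/2 = (μ − 520)²/(2μ) = 70.313936.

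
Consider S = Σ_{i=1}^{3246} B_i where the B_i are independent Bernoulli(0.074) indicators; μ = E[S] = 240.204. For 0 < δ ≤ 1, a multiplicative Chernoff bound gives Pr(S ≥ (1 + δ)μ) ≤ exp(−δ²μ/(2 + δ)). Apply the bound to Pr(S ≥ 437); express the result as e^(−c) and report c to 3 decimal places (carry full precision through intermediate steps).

Write 437 = (1 + δ)μ, so δ = 437/240.204 − 1 = 0.8192869…
Then the exponent is δ²μ/(2 + δ) = (437 − μ)² / (μ·(2 + δ)) = 57.189068.

57.189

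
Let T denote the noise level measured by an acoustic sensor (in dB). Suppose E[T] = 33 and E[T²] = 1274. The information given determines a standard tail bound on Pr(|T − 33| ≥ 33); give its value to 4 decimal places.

The first two moments determine the variance, so Chebyshev's inequality is the sharpest standard bound available.
Var(T) = E[T²] − (E[T])² = 1274 − 1089 = 185.
Chebyshev's inequality: Pr(|T − μ| ≥ t) ≤ Var(T)/t² = 185/1089 = 0.1699.

0.1699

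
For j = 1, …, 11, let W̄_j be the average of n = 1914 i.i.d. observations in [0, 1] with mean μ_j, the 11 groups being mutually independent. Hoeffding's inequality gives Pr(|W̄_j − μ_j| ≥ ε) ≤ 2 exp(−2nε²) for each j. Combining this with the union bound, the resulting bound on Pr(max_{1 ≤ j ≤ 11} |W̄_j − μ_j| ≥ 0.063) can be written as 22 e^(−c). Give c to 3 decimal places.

Union bound over the 11 events: Pr(max_{1 ≤ j ≤ 11} |W̄_j − μ_j| ≥ 0.063) ≤ 11·2·exp(−2nε²) = 22 exp(−2·1914·0.063²).
So c = 2·1914·0.063² = 15.1933.

15.193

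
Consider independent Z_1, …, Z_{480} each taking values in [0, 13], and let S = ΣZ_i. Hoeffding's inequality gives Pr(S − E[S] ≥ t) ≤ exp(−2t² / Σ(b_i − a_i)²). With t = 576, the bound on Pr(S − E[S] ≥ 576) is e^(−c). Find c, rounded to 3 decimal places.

8.180

Σ(b_i − a_i)² = 480·(13)² = 81120.
c = 2t²/81120 = 2·576²/81120 = 8.1799.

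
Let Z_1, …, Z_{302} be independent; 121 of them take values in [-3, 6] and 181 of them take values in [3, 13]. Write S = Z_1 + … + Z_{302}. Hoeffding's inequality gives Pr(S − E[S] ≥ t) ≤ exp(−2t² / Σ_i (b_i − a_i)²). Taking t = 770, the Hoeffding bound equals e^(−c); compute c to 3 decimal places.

Σ(b_i − a_i)² = 121·9² + 181·10² = 27901.
c = 2t² / 27901 = 2·770² / 27901 = 42.5003.

42.500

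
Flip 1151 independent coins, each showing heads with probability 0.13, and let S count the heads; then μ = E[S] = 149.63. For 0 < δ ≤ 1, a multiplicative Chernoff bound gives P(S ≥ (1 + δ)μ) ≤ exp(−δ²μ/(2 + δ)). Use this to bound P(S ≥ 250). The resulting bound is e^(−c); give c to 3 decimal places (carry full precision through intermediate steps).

Write 250 = (1 + δ)μ, so δ = 250/149.63 − 1 = 0.6707879…
Then the exponent is δ²μ/(2 + δ) = (250 − μ)² / (μ·(2 + δ)) = 25.208660.

25.209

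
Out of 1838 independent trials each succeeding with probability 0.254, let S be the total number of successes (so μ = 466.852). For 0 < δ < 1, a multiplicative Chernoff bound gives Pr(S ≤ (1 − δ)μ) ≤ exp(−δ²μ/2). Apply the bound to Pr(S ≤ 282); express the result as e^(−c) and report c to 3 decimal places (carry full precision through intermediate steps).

36.596

Write 282 = (1 − δ)μ, so δ = 1 − 282/466.852 = 0.3959542…
Then the exponent is δ²μ/2 = (μ − 282)²/(2μ) = 36.596461.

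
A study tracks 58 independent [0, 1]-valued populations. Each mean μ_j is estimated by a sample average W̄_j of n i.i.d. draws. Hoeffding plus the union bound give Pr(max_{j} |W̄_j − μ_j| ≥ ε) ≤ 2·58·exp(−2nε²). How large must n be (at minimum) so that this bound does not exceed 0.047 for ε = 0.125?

Need 2·58·exp(−2nε²) ≤ 0.047, i.e. exp(−2nε²) ≤ 0.047/116.
So 2nε² ≥ ln(116/0.047) = 7.811198.
Hence n ≥ 7.811198/(2·0.125²) = 249.958.
The smallest integer n is 250.

250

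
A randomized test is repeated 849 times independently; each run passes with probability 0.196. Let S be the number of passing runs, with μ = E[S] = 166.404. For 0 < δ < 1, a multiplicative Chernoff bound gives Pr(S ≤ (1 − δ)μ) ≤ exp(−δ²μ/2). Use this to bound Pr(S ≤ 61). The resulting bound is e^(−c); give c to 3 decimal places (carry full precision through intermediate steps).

Write 61 = (1 − δ)μ, so δ = 1 − 61/166.404 = 0.6334223…
Then the exponent is δ²μ/2 = (μ − 61)²/(2μ) = 33.382621.

33.383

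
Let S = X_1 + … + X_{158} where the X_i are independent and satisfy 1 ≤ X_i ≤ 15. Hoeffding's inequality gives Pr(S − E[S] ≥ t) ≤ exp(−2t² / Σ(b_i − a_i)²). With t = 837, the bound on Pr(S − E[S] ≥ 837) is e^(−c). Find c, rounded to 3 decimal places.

45.245

Σ(b_i − a_i)² = 158·(14)² = 30968.
c = 2t²/30968 = 2·837²/30968 = 45.2447.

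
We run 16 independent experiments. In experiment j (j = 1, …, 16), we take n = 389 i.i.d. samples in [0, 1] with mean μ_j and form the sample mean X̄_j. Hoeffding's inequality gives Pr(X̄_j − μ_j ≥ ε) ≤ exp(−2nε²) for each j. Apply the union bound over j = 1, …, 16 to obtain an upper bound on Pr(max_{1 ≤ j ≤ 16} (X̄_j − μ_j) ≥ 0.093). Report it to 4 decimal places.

Per-experiment Hoeffding bound: exp(−2·389·0.093²) = exp(−6.72892) = 0.0011958.
Union bound over 16 events: 16·0.0011958 = 0.01913.

0.0191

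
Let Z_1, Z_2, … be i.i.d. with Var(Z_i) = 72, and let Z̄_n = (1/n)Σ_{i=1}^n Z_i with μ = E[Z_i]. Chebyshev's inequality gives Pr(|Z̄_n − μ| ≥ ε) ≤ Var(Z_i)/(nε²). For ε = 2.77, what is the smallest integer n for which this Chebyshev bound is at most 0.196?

Require 72/(n·2.77²) ≤ 0.196, i.e. n ≥ 72/(0.196·2.77²) = 47.876.
The smallest integer n is 48.

48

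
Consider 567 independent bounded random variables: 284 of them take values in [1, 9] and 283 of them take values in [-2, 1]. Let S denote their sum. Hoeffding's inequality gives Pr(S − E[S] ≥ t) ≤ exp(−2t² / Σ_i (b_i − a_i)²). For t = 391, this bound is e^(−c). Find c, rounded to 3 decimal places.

Σ(b_i − a_i)² = 284·8² + 283·3² = 20723.
c = 2t² / 20723 = 2·391² / 20723 = 14.7547.

14.755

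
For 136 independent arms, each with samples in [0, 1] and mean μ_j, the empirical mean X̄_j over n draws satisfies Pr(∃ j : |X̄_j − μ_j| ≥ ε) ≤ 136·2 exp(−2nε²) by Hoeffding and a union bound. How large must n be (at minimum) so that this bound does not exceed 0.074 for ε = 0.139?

Need 2·136·exp(−2nε²) ≤ 0.074, i.e. exp(−2nε²) ≤ 0.074/272.
So 2nε² ≥ ln(272/0.074) = 8.209492.
Hence n ≥ 8.209492/(2·0.139²) = 212.450.
The smallest integer n is 213.

213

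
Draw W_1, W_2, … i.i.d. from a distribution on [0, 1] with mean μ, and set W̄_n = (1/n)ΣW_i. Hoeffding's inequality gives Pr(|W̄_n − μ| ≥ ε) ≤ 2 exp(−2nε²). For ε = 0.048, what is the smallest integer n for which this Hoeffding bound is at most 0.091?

671

Require 2·exp(−2nε²) ≤ 0.091, i.e. 2nε² ≥ ln(2/0.091) = 3.090043.
So n ≥ 3.090043 / (2·0.048²) = 670.582.
The smallest integer n is 671.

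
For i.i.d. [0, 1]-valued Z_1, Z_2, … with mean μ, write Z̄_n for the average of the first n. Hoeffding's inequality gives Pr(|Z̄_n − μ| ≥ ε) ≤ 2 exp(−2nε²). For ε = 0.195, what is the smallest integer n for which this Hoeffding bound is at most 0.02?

Require 2·exp(−2nε²) ≤ 0.02, i.e. 2nε² ≥ ln(2/0.02) = 4.605170.
So n ≥ 4.605170 / (2·0.195²) = 60.555.
The smallest integer n is 61.

61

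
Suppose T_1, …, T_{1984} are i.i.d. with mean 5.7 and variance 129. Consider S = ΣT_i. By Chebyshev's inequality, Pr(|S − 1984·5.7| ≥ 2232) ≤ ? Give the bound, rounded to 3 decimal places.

Var(S) = n·Var(T_i) = 1984·129 = 255936.
Chebyshev: Pr(|S − 1984·5.7| ≥ 2232) ≤ Var(S)/2232² = 255936/4981824 = 0.0514.

0.051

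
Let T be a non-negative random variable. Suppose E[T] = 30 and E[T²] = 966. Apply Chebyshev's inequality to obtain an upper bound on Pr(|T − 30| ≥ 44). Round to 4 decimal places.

0.0341

Var(T) = E[T²] − (E[T])² = 966 − 900 = 66.
Chebyshev's inequality: Pr(|T − μ| ≥ t) ≤ Var(T)/t² = 66/1936 = 0.0341.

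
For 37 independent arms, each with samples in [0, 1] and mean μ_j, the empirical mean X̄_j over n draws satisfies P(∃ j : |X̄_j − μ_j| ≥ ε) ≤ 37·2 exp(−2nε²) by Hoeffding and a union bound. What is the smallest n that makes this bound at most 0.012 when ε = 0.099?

Need 2·37·exp(−2nε²) ≤ 0.012, i.e. exp(−2nε²) ≤ 0.012/74.
So 2nε² ≥ ln(74/0.012) = 8.726914.
Hence n ≥ 8.726914/(2·0.099²) = 445.205.
The smallest integer n is 446.

446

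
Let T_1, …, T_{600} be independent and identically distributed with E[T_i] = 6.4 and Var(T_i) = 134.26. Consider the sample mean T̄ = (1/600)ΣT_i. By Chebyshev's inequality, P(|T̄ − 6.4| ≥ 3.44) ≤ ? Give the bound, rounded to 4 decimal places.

0.0189

Var(T̄) = Var(T_i)/n = 134.26/600 = 0.22377.
Chebyshev: P(|T̄ − 6.4| ≥ 3.44) ≤ Var(T̄)/(3.44)² = 134.26/(600·3.44²) = 0.0189.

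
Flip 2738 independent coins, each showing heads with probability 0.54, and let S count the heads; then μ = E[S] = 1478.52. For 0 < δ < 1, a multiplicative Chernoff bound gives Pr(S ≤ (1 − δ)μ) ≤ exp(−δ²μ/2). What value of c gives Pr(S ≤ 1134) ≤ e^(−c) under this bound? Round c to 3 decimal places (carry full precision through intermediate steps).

Write 1134 = (1 − δ)μ, so δ = 1 − 1134/1478.52 = 0.2330168…
Then the exponent is δ²μ/2 = (μ − 1134)²/(2μ) = 40.139474.

40.139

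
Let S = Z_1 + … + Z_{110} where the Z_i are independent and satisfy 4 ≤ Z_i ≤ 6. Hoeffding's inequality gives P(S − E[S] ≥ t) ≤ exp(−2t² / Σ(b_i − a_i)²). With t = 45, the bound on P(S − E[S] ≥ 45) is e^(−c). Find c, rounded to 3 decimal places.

9.205

Σ(b_i − a_i)² = 110·(2)² = 440.
c = 2t²/440 = 2·45²/440 = 9.2045.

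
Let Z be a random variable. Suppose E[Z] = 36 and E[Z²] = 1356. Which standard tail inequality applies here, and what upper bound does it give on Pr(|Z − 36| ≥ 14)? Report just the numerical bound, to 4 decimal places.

0.3061

The first two moments determine the variance, so Chebyshev's inequality is the sharpest standard bound available.
Var(Z) = E[Z²] − (E[Z])² = 1356 − 1296 = 60.
Chebyshev's inequality: Pr(|Z − μ| ≥ t) ≤ Var(Z)/t² = 60/196 = 0.3061.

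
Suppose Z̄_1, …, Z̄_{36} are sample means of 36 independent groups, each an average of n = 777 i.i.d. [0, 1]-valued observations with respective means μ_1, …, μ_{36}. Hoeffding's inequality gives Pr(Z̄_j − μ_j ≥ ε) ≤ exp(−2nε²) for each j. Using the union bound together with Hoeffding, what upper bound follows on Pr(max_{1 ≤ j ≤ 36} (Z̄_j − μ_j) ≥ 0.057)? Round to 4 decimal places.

0.2310

Per-experiment Hoeffding bound: exp(−2·777·0.057²) = exp(−5.04895) = 0.0064161.
Union bound over 36 events: 36·0.0064161 = 0.23098.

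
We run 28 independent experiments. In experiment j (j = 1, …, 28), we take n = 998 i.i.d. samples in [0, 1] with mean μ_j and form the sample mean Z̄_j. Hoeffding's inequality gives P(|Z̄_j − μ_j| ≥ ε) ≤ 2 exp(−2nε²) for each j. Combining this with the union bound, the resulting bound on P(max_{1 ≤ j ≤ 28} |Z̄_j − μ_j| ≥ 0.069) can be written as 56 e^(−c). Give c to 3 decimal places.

Union bound over the 28 events: P(max_{1 ≤ j ≤ 28} |Z̄_j − μ_j| ≥ 0.069) ≤ 28·2·exp(−2nε²) = 56 exp(−2·998·0.069²).
So c = 2·998·0.069² = 9.5030.

9.503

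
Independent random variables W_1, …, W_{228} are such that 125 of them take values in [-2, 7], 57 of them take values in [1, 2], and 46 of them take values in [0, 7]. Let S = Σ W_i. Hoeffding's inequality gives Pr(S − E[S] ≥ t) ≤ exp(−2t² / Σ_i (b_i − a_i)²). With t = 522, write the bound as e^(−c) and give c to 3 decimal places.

43.822

Σ(b_i − a_i)² = 125·9² + 57·1² + 46·7² = 12436.
c = 2t² / 12436 = 2·522² / 12436 = 43.8218.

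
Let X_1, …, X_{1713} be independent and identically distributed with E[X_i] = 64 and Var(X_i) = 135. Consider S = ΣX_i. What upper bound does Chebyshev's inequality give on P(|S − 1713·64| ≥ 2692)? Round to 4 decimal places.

Var(S) = n·Var(X_i) = 1713·135 = 231255.
Chebyshev: P(|S − 1713·64| ≥ 2692) ≤ Var(S)/2692² = 231255/7246864 = 0.0319.

0.0319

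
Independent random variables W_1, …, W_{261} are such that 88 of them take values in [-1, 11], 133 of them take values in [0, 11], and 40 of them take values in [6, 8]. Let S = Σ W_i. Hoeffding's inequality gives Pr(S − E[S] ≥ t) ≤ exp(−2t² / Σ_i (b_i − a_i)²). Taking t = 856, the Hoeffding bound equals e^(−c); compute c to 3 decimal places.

Σ(b_i − a_i)² = 88·12² + 133·11² + 40·2² = 28925.
c = 2t² / 28925 = 2·856² / 28925 = 50.6645.

50.665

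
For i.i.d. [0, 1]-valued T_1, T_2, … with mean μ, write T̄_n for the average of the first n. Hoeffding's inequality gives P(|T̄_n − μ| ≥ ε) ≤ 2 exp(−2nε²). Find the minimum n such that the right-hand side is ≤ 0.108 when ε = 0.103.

138

Require 2·exp(−2nε²) ≤ 0.108, i.e. 2nε² ≥ ln(2/0.108) = 2.918771.
So n ≥ 2.918771 / (2·0.103²) = 137.561.
The smallest integer n is 138.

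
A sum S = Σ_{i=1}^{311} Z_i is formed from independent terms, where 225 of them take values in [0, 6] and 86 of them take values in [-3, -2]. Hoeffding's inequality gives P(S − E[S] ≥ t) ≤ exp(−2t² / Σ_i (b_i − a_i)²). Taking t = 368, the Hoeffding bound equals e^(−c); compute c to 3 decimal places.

Σ(b_i − a_i)² = 225·6² + 86·1² = 8186.
c = 2t² / 8186 = 2·368² / 8186 = 33.0867.

33.087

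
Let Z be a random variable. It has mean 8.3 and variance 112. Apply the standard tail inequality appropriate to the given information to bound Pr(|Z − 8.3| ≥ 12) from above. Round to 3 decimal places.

Mean and variance are known, so Chebyshev's inequality applies.
Chebyshev: Pr(|Z − μ| ≥ t) ≤ Var(Z)/t².
Bound = 112 / 144 = 0.7778.

0.778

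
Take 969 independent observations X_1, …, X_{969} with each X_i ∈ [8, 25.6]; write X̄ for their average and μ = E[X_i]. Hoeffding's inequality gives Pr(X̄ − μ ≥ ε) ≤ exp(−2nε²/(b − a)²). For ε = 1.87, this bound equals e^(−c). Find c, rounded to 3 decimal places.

c = 2nε²/(b − a)² = 2·969·1.87² / 17.6² = 21.8782.

21.878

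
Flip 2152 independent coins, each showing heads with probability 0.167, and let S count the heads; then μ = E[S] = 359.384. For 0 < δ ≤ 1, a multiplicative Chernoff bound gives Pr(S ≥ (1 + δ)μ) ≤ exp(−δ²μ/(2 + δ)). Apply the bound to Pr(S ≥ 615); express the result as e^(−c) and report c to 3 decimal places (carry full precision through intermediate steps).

Write 615 = (1 + δ)μ, so δ = 615/359.384 − 1 = 0.7112615…
Then the exponent is δ²μ/(2 + δ) = (615 − μ)² / (μ·(2 + δ)) = 67.057279.

67.057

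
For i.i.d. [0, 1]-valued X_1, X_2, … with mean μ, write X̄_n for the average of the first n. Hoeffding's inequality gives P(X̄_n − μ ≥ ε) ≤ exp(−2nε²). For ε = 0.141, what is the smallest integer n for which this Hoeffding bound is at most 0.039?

Require exp(−2nε²) ≤ 0.039, i.e. 2nε² ≥ ln(1/0.039) = 3.244194.
So n ≥ 3.244194 / (2·0.141²) = 81.590.
The smallest integer n is 82.

82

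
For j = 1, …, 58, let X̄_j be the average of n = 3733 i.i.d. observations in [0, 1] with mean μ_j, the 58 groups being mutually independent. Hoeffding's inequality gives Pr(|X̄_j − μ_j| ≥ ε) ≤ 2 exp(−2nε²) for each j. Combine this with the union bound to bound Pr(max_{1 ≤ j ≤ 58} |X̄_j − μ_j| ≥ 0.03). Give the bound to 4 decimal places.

Per-experiment Hoeffding bound: 2·exp(−2·3733·0.03²) = 2·exp(−6.71940) = 0.0024145.
Union bound over 58 events: 58·0.0024145 = 0.14004.

0.1400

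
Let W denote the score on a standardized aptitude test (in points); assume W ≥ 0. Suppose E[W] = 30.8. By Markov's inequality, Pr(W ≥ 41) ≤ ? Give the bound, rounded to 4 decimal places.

Markov's inequality: for a non-negative random variable, Pr(W ≥ a) ≤ E[W]/a.
Here E[W] = 30.8 and a = 41, so the bound is 30.8/41 = 0.7512.

0.7512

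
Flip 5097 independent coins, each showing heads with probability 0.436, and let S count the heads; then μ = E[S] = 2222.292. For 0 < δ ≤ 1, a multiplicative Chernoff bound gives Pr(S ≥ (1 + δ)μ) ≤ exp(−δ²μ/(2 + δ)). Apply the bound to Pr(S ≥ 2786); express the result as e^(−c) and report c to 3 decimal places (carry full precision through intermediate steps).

Write 2786 = (1 + δ)μ, so δ = 2786/2222.292 − 1 = 0.2536606…
Then the exponent is δ²μ/(2 + δ) = (2786 − μ)² / (μ·(2 + δ)) = 63.448119.

63.448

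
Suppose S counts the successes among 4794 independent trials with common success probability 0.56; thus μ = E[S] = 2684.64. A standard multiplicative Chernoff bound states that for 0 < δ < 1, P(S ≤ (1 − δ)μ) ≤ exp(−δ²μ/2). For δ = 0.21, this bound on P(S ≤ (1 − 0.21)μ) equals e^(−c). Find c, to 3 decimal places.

c = δ²μ/2 = 0.21²·2684.64/2 = 59.1963.

59.196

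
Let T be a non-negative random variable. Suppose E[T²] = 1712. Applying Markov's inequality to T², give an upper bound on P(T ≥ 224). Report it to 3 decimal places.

Since T ≥ 0, the event {T ≥ 224} is the same as {T² ≥ 50176}.
Markov's inequality applied to T² gives P(T² ≥ 50176) ≤ E[T²]/50176 = 1712/50176 = 0.0341.

0.034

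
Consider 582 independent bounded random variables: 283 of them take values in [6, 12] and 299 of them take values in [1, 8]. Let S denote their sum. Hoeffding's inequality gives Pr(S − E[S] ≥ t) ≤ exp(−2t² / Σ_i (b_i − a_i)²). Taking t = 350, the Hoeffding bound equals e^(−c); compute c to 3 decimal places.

Σ(b_i − a_i)² = 283·6² + 299·7² = 24839.
c = 2t² / 24839 = 2·350² / 24839 = 9.8635.

9.864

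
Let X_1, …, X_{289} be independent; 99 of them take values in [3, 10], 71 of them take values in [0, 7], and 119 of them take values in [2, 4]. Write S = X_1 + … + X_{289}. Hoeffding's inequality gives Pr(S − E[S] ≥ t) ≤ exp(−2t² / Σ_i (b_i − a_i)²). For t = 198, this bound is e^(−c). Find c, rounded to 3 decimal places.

8.904

Σ(b_i − a_i)² = 99·7² + 71·7² + 119·2² = 8806.
c = 2t² / 8806 = 2·198² / 8806 = 8.9039.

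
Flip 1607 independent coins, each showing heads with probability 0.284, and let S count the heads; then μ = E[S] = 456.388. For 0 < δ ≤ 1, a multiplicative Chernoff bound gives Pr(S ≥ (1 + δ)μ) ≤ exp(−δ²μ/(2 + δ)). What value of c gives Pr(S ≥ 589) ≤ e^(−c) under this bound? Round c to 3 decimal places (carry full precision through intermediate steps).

16.822

Write 589 = (1 + δ)μ, so δ = 589/456.388 − 1 = 0.2905686…
Then the exponent is δ²μ/(2 + δ) = (589 − μ)² / (μ·(2 + δ)) = 16.822407.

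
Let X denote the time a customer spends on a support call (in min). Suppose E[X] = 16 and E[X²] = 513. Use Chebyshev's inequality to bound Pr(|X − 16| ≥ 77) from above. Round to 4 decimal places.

0.0433

Var(X) = E[X²] − (E[X])² = 513 − 256 = 257.
Chebyshev's inequality: Pr(|X − μ| ≥ t) ≤ Var(X)/t² = 257/5929 = 0.0433.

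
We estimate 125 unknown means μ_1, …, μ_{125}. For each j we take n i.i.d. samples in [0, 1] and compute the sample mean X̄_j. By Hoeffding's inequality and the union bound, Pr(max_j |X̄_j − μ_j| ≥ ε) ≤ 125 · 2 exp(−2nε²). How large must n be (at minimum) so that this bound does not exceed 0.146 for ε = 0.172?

Need 2·125·exp(−2nε²) ≤ 0.146, i.e. exp(−2nε²) ≤ 0.146/250.
So 2nε² ≥ ln(250/0.146) = 7.445610.
Hence n ≥ 7.445610/(2·0.172²) = 125.838.
The smallest integer n is 126.

126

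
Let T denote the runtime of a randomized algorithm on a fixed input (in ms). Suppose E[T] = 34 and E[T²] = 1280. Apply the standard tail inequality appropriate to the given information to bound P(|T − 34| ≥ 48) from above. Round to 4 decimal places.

The first two moments determine the variance, so Chebyshev's inequality is the sharpest standard bound available.
Var(T) = E[T²] − (E[T])² = 1280 − 1156 = 124.
Chebyshev's inequality: P(|T − μ| ≥ t) ≤ Var(T)/t² = 124/2304 = 0.0538.

0.0538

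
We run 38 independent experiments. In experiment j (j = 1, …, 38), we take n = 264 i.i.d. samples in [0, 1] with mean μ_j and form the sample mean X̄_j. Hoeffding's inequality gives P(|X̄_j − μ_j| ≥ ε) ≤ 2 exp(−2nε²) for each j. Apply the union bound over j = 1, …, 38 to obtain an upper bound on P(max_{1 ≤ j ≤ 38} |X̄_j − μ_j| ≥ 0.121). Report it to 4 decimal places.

0.0334

Per-experiment Hoeffding bound: 2·exp(−2·264·0.121²) = 2·exp(−7.73045) = 0.00087849.
Union bound over 38 events: 38·0.00087849 = 0.03338.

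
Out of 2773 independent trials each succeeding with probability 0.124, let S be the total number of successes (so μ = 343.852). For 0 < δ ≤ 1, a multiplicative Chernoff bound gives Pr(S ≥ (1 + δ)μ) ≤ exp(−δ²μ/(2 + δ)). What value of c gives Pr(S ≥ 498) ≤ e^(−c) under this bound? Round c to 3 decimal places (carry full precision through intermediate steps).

28.225

Write 498 = (1 + δ)μ, so δ = 498/343.852 − 1 = 0.4482975…
Then the exponent is δ²μ/(2 + δ) = (498 − μ)² / (μ·(2 + δ)) = 28.225396.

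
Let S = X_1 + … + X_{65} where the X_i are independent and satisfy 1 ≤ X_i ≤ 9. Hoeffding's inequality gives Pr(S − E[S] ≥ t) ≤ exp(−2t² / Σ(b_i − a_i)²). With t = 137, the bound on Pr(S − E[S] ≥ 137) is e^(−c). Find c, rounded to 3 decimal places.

Σ(b_i − a_i)² = 65·(8)² = 4160.
c = 2t²/4160 = 2·137²/4160 = 9.0236.

9.024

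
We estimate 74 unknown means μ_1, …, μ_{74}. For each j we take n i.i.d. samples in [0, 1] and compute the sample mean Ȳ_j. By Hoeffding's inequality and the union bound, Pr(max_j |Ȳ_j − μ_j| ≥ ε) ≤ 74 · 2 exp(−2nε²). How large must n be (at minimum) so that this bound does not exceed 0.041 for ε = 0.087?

Need 2·74·exp(−2nε²) ≤ 0.041, i.e. exp(−2nε²) ≤ 0.041/148.
So 2nε² ≥ ln(148/0.041) = 8.191395.
Hence n ≥ 8.191395/(2·0.087²) = 541.115.
The smallest integer n is 542.

542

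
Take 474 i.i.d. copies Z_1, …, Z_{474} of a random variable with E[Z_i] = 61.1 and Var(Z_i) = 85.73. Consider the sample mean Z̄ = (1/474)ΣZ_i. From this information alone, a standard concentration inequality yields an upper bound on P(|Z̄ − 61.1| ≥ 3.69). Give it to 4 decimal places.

0.0133

With mean and variance of each term known, Chebyshev's inequality bounds the deviation of the sum (or sample mean).
Var(Z̄) = Var(Z_i)/n = 85.73/474 = 0.18086.
Chebyshev: P(|Z̄ − 61.1| ≥ 3.69) ≤ Var(Z̄)/(3.69)² = 85.73/(474·3.69²) = 0.0133.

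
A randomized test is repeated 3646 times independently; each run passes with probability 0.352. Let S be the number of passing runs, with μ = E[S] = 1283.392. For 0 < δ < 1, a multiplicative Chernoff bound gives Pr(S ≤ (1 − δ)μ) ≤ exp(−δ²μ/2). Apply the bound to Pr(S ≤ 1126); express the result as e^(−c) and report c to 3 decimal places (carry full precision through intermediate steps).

9.651

Write 1126 = (1 − δ)μ, so δ = 1 − 1126/1283.392 = 0.1226375…
Then the exponent is δ²μ/2 = (μ − 1126)²/(2μ) = 9.651082.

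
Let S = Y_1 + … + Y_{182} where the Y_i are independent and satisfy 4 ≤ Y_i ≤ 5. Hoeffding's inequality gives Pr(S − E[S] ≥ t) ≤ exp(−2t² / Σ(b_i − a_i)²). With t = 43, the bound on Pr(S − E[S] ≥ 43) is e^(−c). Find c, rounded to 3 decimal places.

20.319

Σ(b_i − a_i)² = 182·(1)² = 182.
c = 2t²/182 = 2·43²/182 = 20.3187.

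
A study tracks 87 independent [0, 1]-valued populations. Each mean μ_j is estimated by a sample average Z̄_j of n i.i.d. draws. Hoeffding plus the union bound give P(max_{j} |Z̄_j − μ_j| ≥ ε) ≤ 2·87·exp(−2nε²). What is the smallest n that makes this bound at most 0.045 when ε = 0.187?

Need 2·87·exp(−2nε²) ≤ 0.045, i.e. exp(−2nε²) ≤ 0.045/174.
So 2nε² ≥ ln(174/0.045) = 8.260148.
Hence n ≥ 8.260148/(2·0.187²) = 118.107.
The smallest integer n is 119.

119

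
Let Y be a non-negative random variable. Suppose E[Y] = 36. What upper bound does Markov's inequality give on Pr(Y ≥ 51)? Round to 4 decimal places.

0.7059

Markov's inequality: for a non-negative random variable, Pr(Y ≥ a) ≤ E[Y]/a.
Here E[Y] = 36 and a = 51, so the bound is 36/51 = 0.7059.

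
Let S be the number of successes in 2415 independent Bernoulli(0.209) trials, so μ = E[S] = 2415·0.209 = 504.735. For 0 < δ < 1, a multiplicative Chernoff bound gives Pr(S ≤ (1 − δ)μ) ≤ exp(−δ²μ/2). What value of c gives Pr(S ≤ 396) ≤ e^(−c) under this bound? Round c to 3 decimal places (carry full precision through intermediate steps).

11.712

Write 396 = (1 − δ)μ, so δ = 1 − 396/504.735 = 0.2154299…
Then the exponent is δ²μ/2 = (μ − 396)²/(2μ) = 11.712384.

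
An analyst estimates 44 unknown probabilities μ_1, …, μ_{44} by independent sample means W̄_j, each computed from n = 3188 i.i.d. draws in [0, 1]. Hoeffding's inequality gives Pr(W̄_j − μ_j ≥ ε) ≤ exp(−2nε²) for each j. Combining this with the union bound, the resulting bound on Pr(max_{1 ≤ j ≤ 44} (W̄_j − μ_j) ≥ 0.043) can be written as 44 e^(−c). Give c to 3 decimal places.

Union bound over the 44 events: Pr(max_{1 ≤ j ≤ 44} (W̄_j − μ_j) ≥ 0.043) ≤ 44·exp(−2nε²) = 44 exp(−2·3188·0.043²).
So c = 2·3188·0.043² = 11.7892.

11.789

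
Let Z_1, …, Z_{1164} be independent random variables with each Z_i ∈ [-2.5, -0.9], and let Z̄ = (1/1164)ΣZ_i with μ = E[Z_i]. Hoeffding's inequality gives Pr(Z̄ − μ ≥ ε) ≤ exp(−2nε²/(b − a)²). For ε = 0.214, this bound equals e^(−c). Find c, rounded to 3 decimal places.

41.646

c = 2nε²/(b − a)² = 2·1164·0.214² / 1.6² = 41.6457.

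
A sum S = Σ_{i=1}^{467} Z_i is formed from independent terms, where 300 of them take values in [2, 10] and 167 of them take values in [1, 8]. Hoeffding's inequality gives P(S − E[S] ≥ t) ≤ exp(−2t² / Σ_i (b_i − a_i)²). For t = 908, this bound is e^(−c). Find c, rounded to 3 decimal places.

Σ(b_i − a_i)² = 300·8² + 167·7² = 27383.
c = 2t² / 27383 = 2·908² / 27383 = 60.2172.

60.217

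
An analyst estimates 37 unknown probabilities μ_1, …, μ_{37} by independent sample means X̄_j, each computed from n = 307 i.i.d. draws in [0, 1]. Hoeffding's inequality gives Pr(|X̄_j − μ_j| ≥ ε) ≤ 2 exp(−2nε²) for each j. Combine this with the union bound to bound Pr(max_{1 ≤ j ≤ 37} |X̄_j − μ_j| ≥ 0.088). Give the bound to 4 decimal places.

Per-experiment Hoeffding bound: 2·exp(−2·307·0.088²) = 2·exp(−4.75482) = 0.01722.
Union bound over 37 events: 37·0.01722 = 0.63715.

0.6371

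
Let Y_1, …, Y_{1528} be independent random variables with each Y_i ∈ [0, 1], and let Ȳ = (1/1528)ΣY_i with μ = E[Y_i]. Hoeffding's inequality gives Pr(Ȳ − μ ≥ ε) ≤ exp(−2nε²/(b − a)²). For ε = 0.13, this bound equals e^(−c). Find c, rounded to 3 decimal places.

c = 2nε²/(b − a)² = 2·1528·0.13² / 1² = 51.6464.

51.646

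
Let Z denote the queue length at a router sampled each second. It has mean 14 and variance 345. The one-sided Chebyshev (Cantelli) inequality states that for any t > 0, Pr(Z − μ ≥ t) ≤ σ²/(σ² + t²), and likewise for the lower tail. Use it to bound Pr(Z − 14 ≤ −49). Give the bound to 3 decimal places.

Here σ² = 345 and t = 49, so σ² + t² = 2746.
Cantelli's bound: 345/2746 = 0.1256.

0.126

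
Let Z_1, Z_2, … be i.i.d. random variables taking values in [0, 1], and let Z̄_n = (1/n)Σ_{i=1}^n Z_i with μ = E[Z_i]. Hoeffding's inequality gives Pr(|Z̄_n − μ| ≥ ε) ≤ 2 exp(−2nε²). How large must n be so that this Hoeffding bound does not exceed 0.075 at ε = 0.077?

Require 2·exp(−2nε²) ≤ 0.075, i.e. 2nε² ≥ ln(2/0.075) = 3.283414.
So n ≥ 3.283414 / (2·0.077²) = 276.894.
The smallest integer n is 277.

277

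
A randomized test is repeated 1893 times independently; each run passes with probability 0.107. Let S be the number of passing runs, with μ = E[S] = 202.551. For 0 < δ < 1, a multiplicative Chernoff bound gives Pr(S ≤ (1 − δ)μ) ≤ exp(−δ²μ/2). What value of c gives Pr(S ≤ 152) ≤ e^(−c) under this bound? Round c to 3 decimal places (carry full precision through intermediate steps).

Write 152 = (1 − δ)μ, so δ = 1 − 152/202.551 = 0.2495717…
Then the exponent is δ²μ/2 = (μ − 152)²/(2μ) = 6.308050.

6.308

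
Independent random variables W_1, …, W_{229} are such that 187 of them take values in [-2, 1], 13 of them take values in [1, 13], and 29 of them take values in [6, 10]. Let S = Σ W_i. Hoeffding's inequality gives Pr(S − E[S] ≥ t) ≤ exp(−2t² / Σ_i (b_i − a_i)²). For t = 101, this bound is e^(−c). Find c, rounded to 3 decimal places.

5.076

Σ(b_i − a_i)² = 187·3² + 13·12² + 29·4² = 4019.
c = 2t² / 4019 = 2·101² / 4019 = 5.0764.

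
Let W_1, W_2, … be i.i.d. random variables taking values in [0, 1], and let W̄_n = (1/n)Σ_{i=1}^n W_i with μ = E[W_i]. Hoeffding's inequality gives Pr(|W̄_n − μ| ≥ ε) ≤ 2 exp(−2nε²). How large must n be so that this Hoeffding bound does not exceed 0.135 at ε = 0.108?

Require 2·exp(−2nε²) ≤ 0.135, i.e. 2nε² ≥ ln(2/0.135) = 2.695628.
So n ≥ 2.695628 / (2·0.108²) = 115.553.
The smallest integer n is 116.

116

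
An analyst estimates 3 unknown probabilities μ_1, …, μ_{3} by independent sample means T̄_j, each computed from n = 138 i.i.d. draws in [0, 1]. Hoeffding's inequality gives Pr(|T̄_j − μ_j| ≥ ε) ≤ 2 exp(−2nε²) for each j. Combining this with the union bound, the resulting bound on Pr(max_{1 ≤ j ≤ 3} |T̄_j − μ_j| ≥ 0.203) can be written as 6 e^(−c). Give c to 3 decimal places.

11.374

Union bound over the 3 events: Pr(max_{1 ≤ j ≤ 3} |T̄_j − μ_j| ≥ 0.203) ≤ 3·2·exp(−2nε²) = 6 exp(−2·138·0.203²).
So c = 2·138·0.203² = 11.3737.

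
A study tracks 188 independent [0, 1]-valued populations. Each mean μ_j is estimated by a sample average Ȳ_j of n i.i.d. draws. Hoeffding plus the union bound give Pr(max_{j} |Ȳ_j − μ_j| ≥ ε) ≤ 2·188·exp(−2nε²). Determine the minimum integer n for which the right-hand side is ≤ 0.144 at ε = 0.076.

682

Need 2·188·exp(−2nε²) ≤ 0.144, i.e. exp(−2nε²) ≤ 0.144/376.
So 2nε² ≥ ln(376/0.144) = 7.867531.
Hence n ≥ 7.867531/(2·0.076²) = 681.054.
The smallest integer n is 682.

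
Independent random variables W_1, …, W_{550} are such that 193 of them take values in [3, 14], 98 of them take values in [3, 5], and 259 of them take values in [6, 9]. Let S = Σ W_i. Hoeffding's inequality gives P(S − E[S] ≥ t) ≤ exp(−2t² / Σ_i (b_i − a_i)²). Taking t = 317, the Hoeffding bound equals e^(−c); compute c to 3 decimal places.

Σ(b_i − a_i)² = 193·11² + 98·2² + 259·3² = 26076.
c = 2t² / 26076 = 2·317² / 26076 = 7.7074.

7.707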